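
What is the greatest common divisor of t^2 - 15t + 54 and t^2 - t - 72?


Factor each:
  t^2 - 15t + 54 = (t - 9)(t - 6)
  t^2 - t - 72 = (t - 9)(t + 8)
Common monic factor: t - 9


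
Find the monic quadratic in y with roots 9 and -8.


p(y) = (y - 9)(y + 8)
Expand: y^2 - y - 72


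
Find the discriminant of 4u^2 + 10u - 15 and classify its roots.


D = b^2 - 4ac = (10)^2 - 4(4)(-15) = 100 + 240 = 340
Since D > 0: two distinct irrational roots


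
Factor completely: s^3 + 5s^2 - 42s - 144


Try integer roots (divisors of -144). s=6: p(6)=0.
Divide out (s - 6): quotient is s^2 + 11s + 24.
Factor the quadratic: (s + 8)(s + 3)
Result: (s - 6)(s + 8)(s + 3)


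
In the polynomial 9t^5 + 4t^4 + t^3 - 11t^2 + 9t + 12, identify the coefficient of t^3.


Read off the coefficient of t^3: 1


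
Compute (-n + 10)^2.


Expand (-n + 10)^2 by repeated multiplication:
= n^2 - 20n + 100


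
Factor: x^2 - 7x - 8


Roots satisfy r1 + r2 = -b/a = 7 and r1*r2 = c/a = -8.
So r1 = -1, r2 = 8.
x^2 - 7x - 8 = (x - r1)(x - r2) = (x + 1)(x - 8)


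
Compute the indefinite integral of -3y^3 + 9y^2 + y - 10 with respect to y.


Reverse power rule on each term:
  ∫ -3y^3 dy = -(3/4)y^4
  ∫ 9y^2 dy = 3y^3
  ∫ y dy = (1/2)y^2
  ∫ -10 dy = -10y
F(y) = -(3/4)y^4 + 3y^3 + (1/2)y^2 - 10y + C


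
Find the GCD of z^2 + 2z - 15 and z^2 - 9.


Factor each:
  z^2 + 2z - 15 = (z - 3)(z + 5)
  z^2 - 9 = (z - 3)(z + 3)
Common monic factor: z - 3


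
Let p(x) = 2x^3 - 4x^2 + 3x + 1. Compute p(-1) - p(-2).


p(-1) = -8
p(-2) = -37
p(-1) - p(-2) = -8 + 37 = 29


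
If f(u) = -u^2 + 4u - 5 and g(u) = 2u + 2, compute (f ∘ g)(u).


Substitute g(u) into f:
f(g(u)) = -1*(2u + 2)^2 + 4*(2u + 2) + (-5)
(2u + 2)^2 = 4u^2 + 8u + 4
Expand and combine: -4u^2 - 1


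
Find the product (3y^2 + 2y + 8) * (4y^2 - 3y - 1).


Distribute each term of the first polynomial:
  (3y^2)(4y^2 - 3y - 1) = 12y^4 - 9y^3 - 3y^2
  (2y)(4y^2 - 3y - 1) = 8y^3 - 6y^2 - 2y
  (8)(4y^2 - 3y - 1) = 32y^2 - 24y - 8
Sum: 12y^4 - y^3 + 23y^2 - 26y - 8


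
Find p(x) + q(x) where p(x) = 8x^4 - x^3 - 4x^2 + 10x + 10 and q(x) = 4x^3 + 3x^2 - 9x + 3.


Align terms by degree and add:
  8x^4 - x^3 - 4x^2 + 10x + 10
+ 4x^3 + 3x^2 - 9x + 3
= 8x^4 + 3x^3 - x^2 + x + 13


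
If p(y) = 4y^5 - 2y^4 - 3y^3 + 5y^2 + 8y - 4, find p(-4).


Using direct substitution:
  4 * (-4)^5 = -4096
  -2 * (-4)^4 = -512
  -3 * (-4)^3 = 192
  5 * (-4)^2 = 80
  8 * (-4)^1 = -32
  constant: -4
Sum = -4096 - 512 + 192 + 80 - 32 - 4 = -4372


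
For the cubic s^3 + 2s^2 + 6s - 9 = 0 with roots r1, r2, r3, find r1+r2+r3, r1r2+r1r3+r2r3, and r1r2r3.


Monic cubic s^3+bs^2+cs+d=0: sum=-b, pairwise sum=c, product=-d.
b=2, c=6, d=-9
r1+r2+r3 = -2
r1r2+r1r3+r2r3 = 6
r1r2r3 = 9


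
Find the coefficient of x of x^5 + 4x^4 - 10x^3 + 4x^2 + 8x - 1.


Read off the coefficient of x: 8


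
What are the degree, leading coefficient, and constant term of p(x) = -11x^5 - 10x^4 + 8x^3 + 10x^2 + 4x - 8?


Highest power of x is 5, with coefficient -11. Constant term is -8.
Degree = 5, leading coefficient = -11, constant term = -8


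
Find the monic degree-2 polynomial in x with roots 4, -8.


p(x) = (x - 4)(x + 8)
Expand: x^2 + 4x - 32


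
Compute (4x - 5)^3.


Expand (4x - 5)^3 by repeated multiplication:
  (4x - 5)^2 = 16x^2 - 40x + 25
= 64x^3 - 240x^2 + 300x - 125


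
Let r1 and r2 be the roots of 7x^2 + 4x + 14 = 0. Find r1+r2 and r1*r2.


For ax^2+bx+c=0: sum = -b/a, product = c/a.
a=7, b=4, c=14
Sum = -(4)/7 = -4/7
Product = (14)/7 = 2


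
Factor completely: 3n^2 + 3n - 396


Roots satisfy r1 + r2 = -b/a = -1 and r1*r2 = c/a = -132.
So r1 = -12, r2 = 11.
3n^2 + 3n - 396 = 3(n - r1)(n - r2) = 3(n + 12)(n - 11)


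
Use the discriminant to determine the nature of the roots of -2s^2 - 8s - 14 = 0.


D = b^2 - 4ac = (-8)^2 - 4(-2)(-14) = 64 - 112 = -48
Since D < 0: two complex conjugate roots (no real roots)


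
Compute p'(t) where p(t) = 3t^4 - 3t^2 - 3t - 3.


Apply the power rule term by term:
  d/dt(3t^4) = 12t^3
  d/dt(-3t^2) = -6t
  d/dt(-3t) = -3
  d/dt(-3) = 0
p'(t) = 12t^3 - 6t - 3


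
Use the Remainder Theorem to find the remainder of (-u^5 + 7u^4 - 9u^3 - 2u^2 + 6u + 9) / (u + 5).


By the Remainder Theorem, the remainder equals p(-5):
  -1*(-5)^5 = 3125
  7*(-5)^4 = 4375
  -9*(-5)^3 = 1125
  -2*(-5)^2 = -50
  6*(-5)^1 = -30
  constant: 9
Sum: 3125 + 4375 + 1125 - 50 - 30 + 9 = 8554


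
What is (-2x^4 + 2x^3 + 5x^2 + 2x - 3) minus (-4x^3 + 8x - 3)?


Distribute the minus sign:
  (-2x^4 + 2x^3 + 5x^2 + 2x - 3)
- (-4x^3 + 8x - 3)
Negate second polynomial: 4x^3 - 8x + 3
Add: -2x^4 + 6x^3 + 5x^2 - 6x


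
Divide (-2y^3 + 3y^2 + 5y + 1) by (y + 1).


(-2y^3 + 3y^2 + 5y + 1) / (y + 1)
Step 1: -2y^2 * (y + 1) = -2y^3 - 2y^2; subtract.
Step 2: 5y * (y + 1) = 5y^2 + 5y; subtract.
Step 3: 0 * (y + 1) = 0; subtract.
Quotient: -2y^2 + 5y, Remainder: 1


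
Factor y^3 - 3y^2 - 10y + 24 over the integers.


Try integer roots (divisors of 24). y=4: p(4)=0.
Divide out (y - 4): quotient is y^2 + y - 6.
Factor the quadratic: (y - 2)(y + 3)
Result: (y - 4)(y - 2)(y + 3)


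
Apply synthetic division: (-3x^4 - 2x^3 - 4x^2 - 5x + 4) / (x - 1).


Synthetic division with c = 1. Coefficients: -3, -2, -4, -5, 4
Bring down -3.
  -3 * 1 = -3; -3 - 2 = -5
  -5 * 1 = -5; -5 - 4 = -9
  -9 * 1 = -9; -9 - 5 = -14
  -14 * 1 = -14; -14 + 4 = -10
Quotient: -3x^3 - 5x^2 - 9x - 14, Remainder: -10


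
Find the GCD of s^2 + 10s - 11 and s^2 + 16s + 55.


Factor each:
  s^2 + 10s - 11 = (s + 11)(s - 1)
  s^2 + 16s + 55 = (s + 11)(s + 5)
Common monic factor: s + 11


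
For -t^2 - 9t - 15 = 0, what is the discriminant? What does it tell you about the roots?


D = b^2 - 4ac = (-9)^2 - 4(-1)(-15) = 81 - 60 = 21
Since D > 0: two distinct irrational roots


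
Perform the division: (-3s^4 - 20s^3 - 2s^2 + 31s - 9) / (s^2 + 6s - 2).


(-3s^4 - 20s^3 - 2s^2 + 31s - 9) / (s^2 + 6s - 2)
Step 1: -3s^2 * (s^2 + 6s - 2) = -3s^4 - 18s^3 + 6s^2; subtract.
Step 2: -2s * (s^2 + 6s - 2) = -2s^3 - 12s^2 + 4s; subtract.
Step 3: 4 * (s^2 + 6s - 2) = 4s^2 + 24s - 8; subtract.
Quotient: -3s^2 - 2s + 4, Remainder: 3s - 1


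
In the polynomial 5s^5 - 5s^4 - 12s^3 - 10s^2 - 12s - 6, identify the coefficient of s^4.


Read off the coefficient of s^4: -5


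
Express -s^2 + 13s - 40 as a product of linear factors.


Roots satisfy r1 + r2 = -b/a = 13 and r1*r2 = c/a = 40.
So r1 = 5, r2 = 8.
-s^2 + 13s - 40 = -(s - r1)(s - r2) = -(s - 5)(s - 8)


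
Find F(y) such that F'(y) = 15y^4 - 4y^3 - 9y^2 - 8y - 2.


Reverse power rule on each term:
  ∫ 15y^4 dy = 3y^5
  ∫ -4y^3 dy = -y^4
  ∫ -9y^2 dy = -3y^3
  ∫ -8y dy = -4y^2
  ∫ -2 dy = -2y
F(y) = 3y^5 - y^4 - 3y^3 - 4y^2 - 2y + C


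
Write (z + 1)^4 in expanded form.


Expand (z + 1)^4 by repeated multiplication:
  (z + 1)^2 = z^2 + 2z + 1
  (z + 1)^3 = z^3 + 3z^2 + 3z + 1
= z^4 + 4z^3 + 6z^2 + 4z + 1


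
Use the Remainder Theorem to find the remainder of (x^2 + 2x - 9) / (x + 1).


By the Remainder Theorem, the remainder equals p(-1):
  1*(-1)^2 = 1
  2*(-1)^1 = -2
  constant: -9
Sum: 1 - 2 - 9 = -10


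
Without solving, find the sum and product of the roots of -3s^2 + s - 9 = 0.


For as^2+bs+c=0: sum = -b/a, product = c/a.
a=-3, b=1, c=-9
Sum = -(1)/-3 = 1/3
Product = (-9)/-3 = 3


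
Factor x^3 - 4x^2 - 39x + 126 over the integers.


Try integer roots (divisors of 126). x=-6: p(-6)=0.
Divide out (x + 6): quotient is x^2 - 10x + 21.
Factor the quadratic: (x - 3)(x - 7)
Result: (x + 6)(x - 3)(x - 7)


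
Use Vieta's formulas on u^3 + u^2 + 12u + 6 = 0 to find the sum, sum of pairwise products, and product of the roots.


Monic cubic u^3+bu^2+cu+d=0: sum=-b, pairwise sum=c, product=-d.
b=1, c=12, d=6
r1+r2+r3 = -1
r1r2+r1r3+r2r3 = 12
r1r2r3 = -6


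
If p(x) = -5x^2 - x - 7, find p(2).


Using direct substitution:
  -5 * (2)^2 = -20
  -1 * (2)^1 = -2
  constant: -7
Sum = -20 - 2 - 7 = -29


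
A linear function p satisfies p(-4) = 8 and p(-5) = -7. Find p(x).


p(x) = mx + b. Using p(-4)=8, p(-5)=-7:
m = (8 + 7)/(-4 + 5) = 15/1 = 15
b = 8 - m*(-4) = 8 + 60 = 68
p(x) = 15x + 68


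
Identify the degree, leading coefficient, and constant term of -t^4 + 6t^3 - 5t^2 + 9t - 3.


Highest power of t is 4, with coefficient -1. Constant term is -3.
Degree = 4, leading coefficient = -1, constant term = -3


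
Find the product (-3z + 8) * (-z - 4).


Distribute each term of the first polynomial:
  (-3z)(-z - 4) = 3z^2 + 12z
  (8)(-z - 4) = -8z - 32
Sum: 3z^2 + 4z - 32


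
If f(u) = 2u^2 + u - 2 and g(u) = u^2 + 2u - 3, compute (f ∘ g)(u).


Substitute g(u) into f:
f(g(u)) = 2*(u^2 + 2u - 3)^2 + 1*(u^2 + 2u - 3) + (-2)
(u^2 + 2u - 3)^2 = u^4 + 4u^3 - 2u^2 - 12u + 9
Expand and combine: 2u^4 + 8u^3 - 3u^2 - 22u + 13


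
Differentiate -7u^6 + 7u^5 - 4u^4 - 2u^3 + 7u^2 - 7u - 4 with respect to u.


Apply the power rule term by term:
  d/du(-7u^6) = -42u^5
  d/du(7u^5) = 35u^4
  d/du(-4u^4) = -16u^3
  d/du(-2u^3) = -6u^2
  d/du(7u^2) = 14u
  d/du(-7u) = -7
  d/du(-4) = 0
p'(u) = -42u^5 + 35u^4 - 16u^3 - 6u^2 + 14u - 7


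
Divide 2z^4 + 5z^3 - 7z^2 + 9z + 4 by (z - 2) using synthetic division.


Synthetic division with c = 2. Coefficients: 2, 5, -7, 9, 4
Bring down 2.
  2 * 2 = 4; 4 + 5 = 9
  9 * 2 = 18; 18 - 7 = 11
  11 * 2 = 22; 22 + 9 = 31
  31 * 2 = 62; 62 + 4 = 66
Quotient: 2z^3 + 9z^2 + 11z + 31, Remainder: 66


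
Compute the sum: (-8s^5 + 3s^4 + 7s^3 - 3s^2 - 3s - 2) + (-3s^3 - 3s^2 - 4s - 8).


Align terms by degree and add:
  -8s^5 + 3s^4 + 7s^3 - 3s^2 - 3s - 2
  -3s^3 - 3s^2 - 4s - 8
= -8s^5 + 3s^4 + 4s^3 - 6s^2 - 7s - 10


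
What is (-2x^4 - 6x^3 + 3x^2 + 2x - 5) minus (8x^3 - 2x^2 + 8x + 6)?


Distribute the minus sign:
  (-2x^4 - 6x^3 + 3x^2 + 2x - 5)
- (8x^3 - 2x^2 + 8x + 6)
Negate second polynomial: -8x^3 + 2x^2 - 8x - 6
Add: -2x^4 - 14x^3 + 5x^2 - 6x - 11


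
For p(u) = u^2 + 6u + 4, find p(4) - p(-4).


p(4) = 44
p(-4) = -4
p(4) - p(-4) = 44 + 4 = 48


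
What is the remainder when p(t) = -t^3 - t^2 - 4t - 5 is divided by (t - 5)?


By the Remainder Theorem, the remainder equals p(5):
  -1*(5)^3 = -125
  -1*(5)^2 = -25
  -4*(5)^1 = -20
  constant: -5
Sum: -125 - 25 - 20 - 5 = -175


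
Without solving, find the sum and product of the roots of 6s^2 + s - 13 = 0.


For as^2+bs+c=0: sum = -b/a, product = c/a.
a=6, b=1, c=-13
Sum = -(1)/6 = -1/6
Product = (-13)/6 = -13/6


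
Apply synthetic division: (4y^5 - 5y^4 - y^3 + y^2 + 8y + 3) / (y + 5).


Synthetic division with c = -5. Coefficients: 4, -5, -1, 1, 8, 3
Bring down 4.
  4 * -5 = -20; -20 - 5 = -25
  -25 * -5 = 125; 125 - 1 = 124
  124 * -5 = -620; -620 + 1 = -619
  -619 * -5 = 3095; 3095 + 8 = 3103
  3103 * -5 = -15515; -15515 + 3 = -15512
Quotient: 4y^4 - 25y^3 + 124y^2 - 619y + 3103, Remainder: -15512


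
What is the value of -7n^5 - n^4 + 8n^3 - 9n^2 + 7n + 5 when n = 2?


Using direct substitution:
  -7 * (2)^5 = -224
  -1 * (2)^4 = -16
  8 * (2)^3 = 64
  -9 * (2)^2 = -36
  7 * (2)^1 = 14
  constant: 5
Sum = -224 - 16 + 64 - 36 + 14 + 5 = -193


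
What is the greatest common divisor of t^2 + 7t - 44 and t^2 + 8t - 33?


Factor each:
  t^2 + 7t - 44 = (t + 11)(t - 4)
  t^2 + 8t - 33 = (t + 11)(t - 3)
Common monic factor: t + 11


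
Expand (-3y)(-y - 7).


Distribute each term of the first polynomial:
  (-3y)(-y - 7) = 3y^2 + 21y
Sum: 3y^2 + 21y


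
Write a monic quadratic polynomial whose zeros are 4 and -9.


p(s) = (s - 4)(s + 9)
Expand: s^2 + 5s - 36


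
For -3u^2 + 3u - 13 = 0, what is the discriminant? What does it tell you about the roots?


D = b^2 - 4ac = (3)^2 - 4(-3)(-13) = 9 - 156 = -147
Since D < 0: two complex conjugate roots (no real roots)


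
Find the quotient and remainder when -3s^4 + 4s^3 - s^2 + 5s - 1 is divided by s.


(-3s^4 + 4s^3 - s^2 + 5s - 1) / (s)
Step 1: -3s^3 * (s) = -3s^4; subtract.
Step 2: 4s^2 * (s) = 4s^3; subtract.
Step 3: -s * (s) = -s^2; subtract.
Step 4: 5 * (s) = 5s; subtract.
Quotient: -3s^3 + 4s^2 - s + 5, Remainder: -1


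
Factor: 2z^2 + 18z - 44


Roots satisfy r1 + r2 = -b/a = -9 and r1*r2 = c/a = -22.
So r1 = -11, r2 = 2.
2z^2 + 18z - 44 = 2(z - r1)(z - r2) = 2(z + 11)(z - 2)


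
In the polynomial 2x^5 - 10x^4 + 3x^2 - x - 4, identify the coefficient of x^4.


Read off the coefficient of x^4: -10


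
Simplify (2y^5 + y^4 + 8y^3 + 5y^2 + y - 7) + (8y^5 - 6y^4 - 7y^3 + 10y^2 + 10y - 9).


Align terms by degree and add:
  2y^5 + y^4 + 8y^3 + 5y^2 + y - 7
+ 8y^5 - 6y^4 - 7y^3 + 10y^2 + 10y - 9
= 10y^5 - 5y^4 + y^3 + 15y^2 + 11y - 16


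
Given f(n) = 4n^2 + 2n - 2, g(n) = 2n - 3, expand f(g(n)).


Substitute g(n) into f:
f(g(n)) = 4*(2n - 3)^2 + 2*(2n - 3) + (-2)
(2n - 3)^2 = 4n^2 - 12n + 9
Expand and combine: 16n^2 - 44n + 28


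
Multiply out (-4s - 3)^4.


Expand (-4s - 3)^4 by repeated multiplication:
  (-4s - 3)^2 = 16s^2 + 24s + 9
  (-4s - 3)^3 = -64s^3 - 144s^2 - 108s - 27
= 256s^4 + 768s^3 + 864s^2 + 432s + 81


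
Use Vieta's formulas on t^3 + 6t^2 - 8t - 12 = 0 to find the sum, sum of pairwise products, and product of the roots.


Monic cubic t^3+bt^2+ct+d=0: sum=-b, pairwise sum=c, product=-d.
b=6, c=-8, d=-12
r1+r2+r3 = -6
r1r2+r1r3+r2r3 = -8
r1r2r3 = 12


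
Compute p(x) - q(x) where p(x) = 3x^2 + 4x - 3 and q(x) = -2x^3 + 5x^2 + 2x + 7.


Distribute the minus sign:
  (3x^2 + 4x - 3)
- (-2x^3 + 5x^2 + 2x + 7)
Negate second polynomial: 2x^3 - 5x^2 - 2x - 7
Add: 2x^3 - 2x^2 + 2x - 10


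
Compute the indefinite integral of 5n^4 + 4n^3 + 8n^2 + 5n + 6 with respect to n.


Reverse power rule on each term:
  ∫ 5n^4 dn = n^5
  ∫ 4n^3 dn = n^4
  ∫ 8n^2 dn = (8/3)n^3
  ∫ 5n dn = (5/2)n^2
  ∫ 6 dn = 6n
F(n) = n^5 + n^4 + (8/3)n^3 + (5/2)n^2 + 6n + C


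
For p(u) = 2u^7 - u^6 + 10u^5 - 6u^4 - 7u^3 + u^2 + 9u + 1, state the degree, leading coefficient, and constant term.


Highest power of u is 7, with coefficient 2. Constant term is 1.
Degree = 7, leading coefficient = 2, constant term = 1


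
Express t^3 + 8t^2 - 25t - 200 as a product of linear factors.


Try integer roots (divisors of -200). t=-5: p(-5)=0.
Divide out (t + 5): quotient is t^2 + 3t - 40.
Factor the quadratic: (t - 5)(t + 8)
Result: (t + 5)(t - 5)(t + 8)


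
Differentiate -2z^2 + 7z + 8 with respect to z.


Apply the power rule term by term:
  d/dz(-2z^2) = -4z
  d/dz(7z) = 7
  d/dz(8) = 0
p'(z) = -4z + 7


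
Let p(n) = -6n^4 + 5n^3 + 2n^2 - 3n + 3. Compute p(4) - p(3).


p(4) = -1193
p(3) = -339
p(4) - p(3) = -1193 + 339 = -854


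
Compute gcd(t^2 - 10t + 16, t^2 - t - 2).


Factor each:
  t^2 - 10t + 16 = (t - 2)(t - 8)
  t^2 - t - 2 = (t - 2)(t + 1)
Common monic factor: t - 2


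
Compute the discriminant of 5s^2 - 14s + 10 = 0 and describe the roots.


D = b^2 - 4ac = (-14)^2 - 4(5)(10) = 196 - 200 = -4
Since D < 0: two complex conjugate roots (no real roots)


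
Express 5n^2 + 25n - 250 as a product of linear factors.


Roots satisfy r1 + r2 = -b/a = -5 and r1*r2 = c/a = -50.
So r1 = -10, r2 = 5.
5n^2 + 25n - 250 = 5(n - r1)(n - r2) = 5(n + 10)(n - 5)


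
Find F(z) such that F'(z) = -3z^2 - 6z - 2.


Reverse power rule on each term:
  ∫ -3z^2 dz = -z^3
  ∫ -6z dz = -3z^2
  ∫ -2 dz = -2z
F(z) = -z^3 - 3z^2 - 2z + C


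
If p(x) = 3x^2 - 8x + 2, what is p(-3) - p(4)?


p(-3) = 53
p(4) = 18
p(-3) - p(4) = 53 - 18 = 35


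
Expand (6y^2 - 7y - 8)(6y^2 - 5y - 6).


Distribute each term of the first polynomial:
  (6y^2)(6y^2 - 5y - 6) = 36y^4 - 30y^3 - 36y^2
  (-7y)(6y^2 - 5y - 6) = -42y^3 + 35y^2 + 42y
  (-8)(6y^2 - 5y - 6) = -48y^2 + 40y + 48
Sum: 36y^4 - 72y^3 - 49y^2 + 82y + 48


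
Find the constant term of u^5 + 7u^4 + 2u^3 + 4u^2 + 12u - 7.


Read off the constant term: -7


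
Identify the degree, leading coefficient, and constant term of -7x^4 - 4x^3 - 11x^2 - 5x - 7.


Highest power of x is 4, with coefficient -7. Constant term is -7.
Degree = 4, leading coefficient = -7, constant term = -7


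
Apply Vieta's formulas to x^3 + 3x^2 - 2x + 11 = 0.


Monic cubic x^3+bx^2+cx+d=0: sum=-b, pairwise sum=c, product=-d.
b=3, c=-2, d=11
r1+r2+r3 = -3
r1r2+r1r3+r2r3 = -2
r1r2r3 = -11


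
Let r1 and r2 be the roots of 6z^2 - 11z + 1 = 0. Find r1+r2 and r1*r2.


For az^2+bz+c=0: sum = -b/a, product = c/a.
a=6, b=-11, c=1
Sum = -(-11)/6 = 11/6
Product = (1)/6 = 1/6


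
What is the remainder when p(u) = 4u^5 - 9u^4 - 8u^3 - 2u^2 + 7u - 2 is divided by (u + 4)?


By the Remainder Theorem, the remainder equals p(-4):
  4*(-4)^5 = -4096
  -9*(-4)^4 = -2304
  -8*(-4)^3 = 512
  -2*(-4)^2 = -32
  7*(-4)^1 = -28
  constant: -2
Sum: -4096 - 2304 + 512 - 32 - 28 - 2 = -5950


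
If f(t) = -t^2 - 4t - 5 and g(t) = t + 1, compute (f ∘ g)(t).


Substitute g(t) into f:
f(g(t)) = -1*(t + 1)^2 + (-4)*(t + 1) + (-5)
(t + 1)^2 = t^2 + 2t + 1
Expand and combine: -t^2 - 6t - 10


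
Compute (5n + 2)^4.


Expand (5n + 2)^4 by repeated multiplication:
  (5n + 2)^2 = 25n^2 + 20n + 4
  (5n + 2)^3 = 125n^3 + 150n^2 + 60n + 8
= 625n^4 + 1000n^3 + 600n^2 + 160n + 16


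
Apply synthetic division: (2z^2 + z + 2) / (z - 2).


Synthetic division with c = 2. Coefficients: 2, 1, 2
Bring down 2.
  2 * 2 = 4; 4 + 1 = 5
  5 * 2 = 10; 10 + 2 = 12
Quotient: 2z + 5, Remainder: 12


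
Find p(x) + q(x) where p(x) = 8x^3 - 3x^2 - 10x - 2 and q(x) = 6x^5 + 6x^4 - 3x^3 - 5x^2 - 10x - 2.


Align terms by degree and add:
  8x^3 - 3x^2 - 10x - 2
+ 6x^5 + 6x^4 - 3x^3 - 5x^2 - 10x - 2
= 6x^5 + 6x^4 + 5x^3 - 8x^2 - 20x - 4


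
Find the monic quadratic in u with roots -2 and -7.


p(u) = (u + 2)(u + 7)
Expand: u^2 + 9u + 14


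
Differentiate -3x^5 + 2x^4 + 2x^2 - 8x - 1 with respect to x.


Apply the power rule term by term:
  d/dx(-3x^5) = -15x^4
  d/dx(2x^4) = 8x^3
  d/dx(2x^2) = 4x
  d/dx(-8x) = -8
  d/dx(-1) = 0
p'(x) = -15x^4 + 8x^3 + 4x - 8


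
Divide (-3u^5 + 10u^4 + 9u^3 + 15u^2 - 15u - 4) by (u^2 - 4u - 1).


(-3u^5 + 10u^4 + 9u^3 + 15u^2 - 15u - 4) / (u^2 - 4u - 1)
Step 1: -3u^3 * (u^2 - 4u - 1) = -3u^5 + 12u^4 + 3u^3; subtract.
Step 2: -2u^2 * (u^2 - 4u - 1) = -2u^4 + 8u^3 + 2u^2; subtract.
Step 3: -2u * (u^2 - 4u - 1) = -2u^3 + 8u^2 + 2u; subtract.
Step 4: 5 * (u^2 - 4u - 1) = 5u^2 - 20u - 5; subtract.
Quotient: -3u^3 - 2u^2 - 2u + 5, Remainder: 3u + 1


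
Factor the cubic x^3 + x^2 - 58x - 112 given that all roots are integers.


Try integer roots (divisors of -112). x=-7: p(-7)=0.
Divide out (x + 7): quotient is x^2 - 6x - 16.
Factor the quadratic: (x + 2)(x - 8)
Result: (x + 7)(x + 2)(x - 8)


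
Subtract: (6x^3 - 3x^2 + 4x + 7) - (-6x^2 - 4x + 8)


Distribute the minus sign:
  (6x^3 - 3x^2 + 4x + 7)
- (-6x^2 - 4x + 8)
Negate second polynomial: 6x^2 + 4x - 8
Add: 6x^3 + 3x^2 + 8x - 1


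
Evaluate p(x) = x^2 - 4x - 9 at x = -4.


Using direct substitution:
  1 * (-4)^2 = 16
  -4 * (-4)^1 = 16
  constant: -9
Sum = 16 + 16 - 9 = 23


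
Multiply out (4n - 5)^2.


Expand (4n - 5)^2 by repeated multiplication:
= 16n^2 - 40n + 25


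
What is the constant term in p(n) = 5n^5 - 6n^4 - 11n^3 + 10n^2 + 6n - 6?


Read off the constant term: -6


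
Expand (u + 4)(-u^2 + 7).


Distribute each term of the first polynomial:
  (u)(-u^2 + 7) = -u^3 + 7u
  (4)(-u^2 + 7) = -4u^2 + 28
Sum: -u^3 - 4u^2 + 7u + 28


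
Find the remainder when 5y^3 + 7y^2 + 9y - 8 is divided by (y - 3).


By the Remainder Theorem, the remainder equals p(3):
  5*(3)^3 = 135
  7*(3)^2 = 63
  9*(3)^1 = 27
  constant: -8
Sum: 135 + 63 + 27 - 8 = 217


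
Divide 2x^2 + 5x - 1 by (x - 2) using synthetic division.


Synthetic division with c = 2. Coefficients: 2, 5, -1
Bring down 2.
  2 * 2 = 4; 4 + 5 = 9
  9 * 2 = 18; 18 - 1 = 17
Quotient: 2x + 9, Remainder: 17


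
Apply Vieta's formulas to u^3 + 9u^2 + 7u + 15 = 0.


Monic cubic u^3+bu^2+cu+d=0: sum=-b, pairwise sum=c, product=-d.
b=9, c=7, d=15
r1+r2+r3 = -9
r1r2+r1r3+r2r3 = 7
r1r2r3 = -15


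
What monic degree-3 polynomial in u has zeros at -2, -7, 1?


p(u) = (u + 2)(u + 7)(u - 1)
Expand: u^3 + 8u^2 + 5u - 14


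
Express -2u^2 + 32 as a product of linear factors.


Roots satisfy r1 + r2 = -b/a = 0 and r1*r2 = c/a = -16.
So r1 = 4, r2 = -4.
-2u^2 + 32 = -2(u - r1)(u - r2) = -2(u - 4)(u + 4)


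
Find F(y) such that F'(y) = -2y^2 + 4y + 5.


Reverse power rule on each term:
  ∫ -2y^2 dy = -(2/3)y^3
  ∫ 4y dy = 2y^2
  ∫ 5 dy = 5y
F(y) = -(2/3)y^3 + 2y^2 + 5y + C


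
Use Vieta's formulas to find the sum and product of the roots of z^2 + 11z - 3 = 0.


For az^2+bz+c=0: sum = -b/a, product = c/a.
a=1, b=11, c=-3
Sum = -(11)/1 = -11
Product = (-3)/1 = -3


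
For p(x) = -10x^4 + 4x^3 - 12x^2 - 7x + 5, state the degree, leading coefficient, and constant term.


Highest power of x is 4, with coefficient -10. Constant term is 5.
Degree = 4, leading coefficient = -10, constant term = 5


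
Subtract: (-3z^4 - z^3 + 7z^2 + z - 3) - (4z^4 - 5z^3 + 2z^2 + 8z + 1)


Distribute the minus sign:
  (-3z^4 - z^3 + 7z^2 + z - 3)
- (4z^4 - 5z^3 + 2z^2 + 8z + 1)
Negate second polynomial: -4z^4 + 5z^3 - 2z^2 - 8z - 1
Add: -7z^4 + 4z^3 + 5z^2 - 7z - 4


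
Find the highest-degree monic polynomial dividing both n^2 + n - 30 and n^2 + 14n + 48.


Factor each:
  n^2 + n - 30 = (n + 6)(n - 5)
  n^2 + 14n + 48 = (n + 6)(n + 8)
Common monic factor: n + 6


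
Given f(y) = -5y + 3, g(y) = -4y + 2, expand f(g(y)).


Substitute g(y) into f:
f(g(y)) = -5*(-4y + 2) + 3
Expand and combine: 20y - 7


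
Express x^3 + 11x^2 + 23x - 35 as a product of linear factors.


Try integer roots (divisors of -35). x=1: p(1)=0.
Divide out (x - 1): quotient is x^2 + 12x + 35.
Factor the quadratic: (x + 7)(x + 5)
Result: (x - 1)(x + 7)(x + 5)


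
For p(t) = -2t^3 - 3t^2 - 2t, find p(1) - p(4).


p(1) = -7
p(4) = -184
p(1) - p(4) = -7 + 184 = 177


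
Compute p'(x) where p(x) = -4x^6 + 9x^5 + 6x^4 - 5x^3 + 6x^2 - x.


Apply the power rule term by term:
  d/dx(-4x^6) = -24x^5
  d/dx(9x^5) = 45x^4
  d/dx(6x^4) = 24x^3
  d/dx(-5x^3) = -15x^2
  d/dx(6x^2) = 12x
  d/dx(-x) = -1
p'(x) = -24x^5 + 45x^4 + 24x^3 - 15x^2 + 12x - 1


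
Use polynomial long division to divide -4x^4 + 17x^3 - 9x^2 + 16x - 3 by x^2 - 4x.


(-4x^4 + 17x^3 - 9x^2 + 16x - 3) / (x^2 - 4x)
Step 1: -4x^2 * (x^2 - 4x) = -4x^4 + 16x^3; subtract.
Step 2: x * (x^2 - 4x) = x^3 - 4x^2; subtract.
Step 3: -5 * (x^2 - 4x) = -5x^2 + 20x; subtract.
Quotient: -4x^2 + x - 5, Remainder: -4x - 3


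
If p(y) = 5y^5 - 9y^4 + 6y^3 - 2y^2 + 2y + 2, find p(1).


Using direct substitution:
  5 * (1)^5 = 5
  -9 * (1)^4 = -9
  6 * (1)^3 = 6
  -2 * (1)^2 = -2
  2 * (1)^1 = 2
  constant: 2
Sum = 5 - 9 + 6 - 2 + 2 + 2 = 4


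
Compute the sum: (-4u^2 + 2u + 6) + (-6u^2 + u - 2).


Align terms by degree and add:
  -4u^2 + 2u + 6
  -6u^2 + u - 2
= -10u^2 + 3u + 4


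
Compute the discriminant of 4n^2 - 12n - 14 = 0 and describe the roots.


D = b^2 - 4ac = (-12)^2 - 4(4)(-14) = 144 + 224 = 368
Since D > 0: two distinct irrational roots


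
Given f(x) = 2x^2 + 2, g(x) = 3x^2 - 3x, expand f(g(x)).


Substitute g(x) into f:
f(g(x)) = 2*(3x^2 - 3x)^2 + 2
(3x^2 - 3x)^2 = 9x^4 - 18x^3 + 9x^2
Expand and combine: 18x^4 - 36x^3 + 18x^2 + 2


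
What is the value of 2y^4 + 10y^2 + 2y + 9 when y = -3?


Using direct substitution:
  2 * (-3)^4 = 162
  0 * (-3)^3 = 0
  10 * (-3)^2 = 90
  2 * (-3)^1 = -6
  constant: 9
Sum = 162 + 0 + 90 - 6 + 9 = 255


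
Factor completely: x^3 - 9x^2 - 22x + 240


Try integer roots (divisors of 240). x=8: p(8)=0.
Divide out (x - 8): quotient is x^2 - x - 30.
Factor the quadratic: (x - 6)(x + 5)
Result: (x - 8)(x - 6)(x + 5)


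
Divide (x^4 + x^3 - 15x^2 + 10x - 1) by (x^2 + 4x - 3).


(x^4 + x^3 - 15x^2 + 10x - 1) / (x^2 + 4x - 3)
Step 1: x^2 * (x^2 + 4x - 3) = x^4 + 4x^3 - 3x^2; subtract.
Step 2: -3x * (x^2 + 4x - 3) = -3x^3 - 12x^2 + 9x; subtract.
Step 3: 0 * (x^2 + 4x - 3) = 0; subtract.
Quotient: x^2 - 3x, Remainder: x - 1


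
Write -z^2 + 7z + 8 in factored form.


Roots satisfy r1 + r2 = -b/a = 7 and r1*r2 = c/a = -8.
So r1 = 8, r2 = -1.
-z^2 + 7z + 8 = -(z - r1)(z - r2) = -(z - 8)(z + 1)


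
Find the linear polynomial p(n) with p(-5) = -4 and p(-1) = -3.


p(n) = mn + b. Using p(-5)=-4, p(-1)=-3:
m = (-4 + 3)/(-5 + 1) = -1/-4 = 1/4
b = -4 - m*(-5) = -4 + 5/4 = -11/4
p(n) = (1/4)n - (11/4)


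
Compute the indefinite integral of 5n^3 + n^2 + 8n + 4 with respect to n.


Reverse power rule on each term:
  ∫ 5n^3 dn = (5/4)n^4
  ∫ n^2 dn = (1/3)n^3
  ∫ 8n dn = 4n^2
  ∫ 4 dn = 4n
F(n) = (5/4)n^4 + (1/3)n^3 + 4n^2 + 4n + C


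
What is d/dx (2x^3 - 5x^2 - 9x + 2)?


Apply the power rule term by term:
  d/dx(2x^3) = 6x^2
  d/dx(-5x^2) = -10x
  d/dx(-9x) = -9
  d/dx(2) = 0
p'(x) = 6x^2 - 10x - 9


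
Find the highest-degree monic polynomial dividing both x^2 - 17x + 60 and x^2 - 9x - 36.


Factor each:
  x^2 - 17x + 60 = (x - 12)(x - 5)
  x^2 - 9x - 36 = (x - 12)(x + 3)
Common monic factor: x - 12


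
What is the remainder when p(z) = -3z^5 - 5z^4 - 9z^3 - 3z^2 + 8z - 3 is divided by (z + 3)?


By the Remainder Theorem, the remainder equals p(-3):
  -3*(-3)^5 = 729
  -5*(-3)^4 = -405
  -9*(-3)^3 = 243
  -3*(-3)^2 = -27
  8*(-3)^1 = -24
  constant: -3
Sum: 729 - 405 + 243 - 27 - 24 - 3 = 513


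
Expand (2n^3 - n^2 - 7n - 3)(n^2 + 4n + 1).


Distribute each term of the first polynomial:
  (2n^3)(n^2 + 4n + 1) = 2n^5 + 8n^4 + 2n^3
  (-n^2)(n^2 + 4n + 1) = -n^4 - 4n^3 - n^2
  (-7n)(n^2 + 4n + 1) = -7n^3 - 28n^2 - 7n
  (-3)(n^2 + 4n + 1) = -3n^2 - 12n - 3
Sum: 2n^5 + 7n^4 - 9n^3 - 32n^2 - 19n - 3


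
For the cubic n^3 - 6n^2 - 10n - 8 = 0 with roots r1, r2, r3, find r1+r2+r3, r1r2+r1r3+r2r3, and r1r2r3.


Monic cubic n^3+bn^2+cn+d=0: sum=-b, pairwise sum=c, product=-d.
b=-6, c=-10, d=-8
r1+r2+r3 = 6
r1r2+r1r3+r2r3 = -10
r1r2r3 = 8


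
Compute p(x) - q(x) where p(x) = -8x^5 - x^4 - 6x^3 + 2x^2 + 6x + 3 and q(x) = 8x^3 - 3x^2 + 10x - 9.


Distribute the minus sign:
  (-8x^5 - x^4 - 6x^3 + 2x^2 + 6x + 3)
- (8x^3 - 3x^2 + 10x - 9)
Negate second polynomial: -8x^3 + 3x^2 - 10x + 9
Add: -8x^5 - x^4 - 14x^3 + 5x^2 - 4x + 12


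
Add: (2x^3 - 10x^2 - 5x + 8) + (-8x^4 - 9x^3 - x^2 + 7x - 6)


Align terms by degree and add:
  2x^3 - 10x^2 - 5x + 8
  -8x^4 - 9x^3 - x^2 + 7x - 6
= -8x^4 - 7x^3 - 11x^2 + 2x + 2


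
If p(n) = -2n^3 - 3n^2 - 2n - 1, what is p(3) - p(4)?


p(3) = -88
p(4) = -185
p(3) - p(4) = -88 + 185 = 97


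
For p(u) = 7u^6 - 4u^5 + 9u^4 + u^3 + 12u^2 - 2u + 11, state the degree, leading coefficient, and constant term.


Highest power of u is 6, with coefficient 7. Constant term is 11.
Degree = 6, leading coefficient = 7, constant term = 11


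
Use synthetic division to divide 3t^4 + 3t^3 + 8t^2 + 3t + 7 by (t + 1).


Synthetic division with c = -1. Coefficients: 3, 3, 8, 3, 7
Bring down 3.
  3 * -1 = -3; -3 + 3 = 0
  0 * -1 = 0; 0 + 8 = 8
  8 * -1 = -8; -8 + 3 = -5
  -5 * -1 = 5; 5 + 7 = 12
Quotient: 3t^3 + 8t - 5, Remainder: 12


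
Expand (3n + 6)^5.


Expand (3n + 6)^5 by repeated multiplication:
  (3n + 6)^2 = 9n^2 + 36n + 36
  (3n + 6)^3 = 27n^3 + 162n^2 + 324n + 216
  (3n + 6)^4 = 81n^4 + 648n^3 + 1944n^2 + 2592n + 1296
= 243n^5 + 2430n^4 + 9720n^3 + 19440n^2 + 19440n + 7776


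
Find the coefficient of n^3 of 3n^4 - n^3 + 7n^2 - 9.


Read off the coefficient of n^3: -1


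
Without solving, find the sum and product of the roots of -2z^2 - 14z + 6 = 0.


For az^2+bz+c=0: sum = -b/a, product = c/a.
a=-2, b=-14, c=6
Sum = -(-14)/-2 = -7
Product = (6)/-2 = -3


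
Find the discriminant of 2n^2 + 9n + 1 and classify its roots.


D = b^2 - 4ac = (9)^2 - 4(2)(1) = 81 - 8 = 73
Since D > 0: two distinct irrational roots


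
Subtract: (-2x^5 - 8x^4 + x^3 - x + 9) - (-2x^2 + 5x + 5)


Distribute the minus sign:
  (-2x^5 - 8x^4 + x^3 - x + 9)
- (-2x^2 + 5x + 5)
Negate second polynomial: 2x^2 - 5x - 5
Add: -2x^5 - 8x^4 + x^3 + 2x^2 - 6x + 4


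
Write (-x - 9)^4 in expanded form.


Expand (-x - 9)^4 by repeated multiplication:
  (-x - 9)^2 = x^2 + 18x + 81
  (-x - 9)^3 = -x^3 - 27x^2 - 243x - 729
= x^4 + 36x^3 + 486x^2 + 2916x + 6561


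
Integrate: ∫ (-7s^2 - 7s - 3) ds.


Reverse power rule on each term:
  ∫ -7s^2 ds = -(7/3)s^3
  ∫ -7s ds = -(7/2)s^2
  ∫ -3 ds = -3s
F(s) = -(7/3)s^3 - (7/2)s^2 - 3s + C


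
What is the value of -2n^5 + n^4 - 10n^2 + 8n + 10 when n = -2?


Using direct substitution:
  -2 * (-2)^5 = 64
  1 * (-2)^4 = 16
  0 * (-2)^3 = 0
  -10 * (-2)^2 = -40
  8 * (-2)^1 = -16
  constant: 10
Sum = 64 + 16 + 0 - 40 - 16 + 10 = 34


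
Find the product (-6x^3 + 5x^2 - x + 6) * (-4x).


Distribute each term of the first polynomial:
  (-6x^3)(-4x) = 24x^4
  (5x^2)(-4x) = -20x^3
  (-x)(-4x) = 4x^2
  (6)(-4x) = -24x
Sum: 24x^4 - 20x^3 + 4x^2 - 24x


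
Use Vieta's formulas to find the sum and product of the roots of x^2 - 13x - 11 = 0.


For ax^2+bx+c=0: sum = -b/a, product = c/a.
a=1, b=-13, c=-11
Sum = -(-13)/1 = 13
Product = (-11)/1 = -11


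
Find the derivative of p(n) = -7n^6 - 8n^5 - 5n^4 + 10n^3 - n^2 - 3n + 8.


Apply the power rule term by term:
  d/dn(-7n^6) = -42n^5
  d/dn(-8n^5) = -40n^4
  d/dn(-5n^4) = -20n^3
  d/dn(10n^3) = 30n^2
  d/dn(-n^2) = -2n
  d/dn(-3n) = -3
  d/dn(8) = 0
p'(n) = -42n^5 - 40n^4 - 20n^3 + 30n^2 - 2n - 3


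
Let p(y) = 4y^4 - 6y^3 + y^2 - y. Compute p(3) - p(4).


p(3) = 168
p(4) = 652
p(3) - p(4) = 168 - 652 = -484


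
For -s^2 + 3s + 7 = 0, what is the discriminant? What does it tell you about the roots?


D = b^2 - 4ac = (3)^2 - 4(-1)(7) = 9 + 28 = 37
Since D > 0: two distinct irrational roots


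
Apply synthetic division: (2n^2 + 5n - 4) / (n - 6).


Synthetic division with c = 6. Coefficients: 2, 5, -4
Bring down 2.
  2 * 6 = 12; 12 + 5 = 17
  17 * 6 = 102; 102 - 4 = 98
Quotient: 2n + 17, Remainder: 98


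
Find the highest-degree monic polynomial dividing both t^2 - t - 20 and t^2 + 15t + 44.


Factor each:
  t^2 - t - 20 = (t + 4)(t - 5)
  t^2 + 15t + 44 = (t + 4)(t + 11)
Common monic factor: t + 4


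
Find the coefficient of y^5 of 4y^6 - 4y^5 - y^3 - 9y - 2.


Read off the coefficient of y^5: -4


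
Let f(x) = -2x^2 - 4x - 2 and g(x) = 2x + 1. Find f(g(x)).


Substitute g(x) into f:
f(g(x)) = -2*(2x + 1)^2 + (-4)*(2x + 1) + (-2)
(2x + 1)^2 = 4x^2 + 4x + 1
Expand and combine: -8x^2 - 16x - 8


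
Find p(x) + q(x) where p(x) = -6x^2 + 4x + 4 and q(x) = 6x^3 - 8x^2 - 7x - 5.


Align terms by degree and add:
  -6x^2 + 4x + 4
+ 6x^3 - 8x^2 - 7x - 5
= 6x^3 - 14x^2 - 3x - 1


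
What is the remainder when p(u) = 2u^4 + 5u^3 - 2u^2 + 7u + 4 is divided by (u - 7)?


By the Remainder Theorem, the remainder equals p(7):
  2*(7)^4 = 4802
  5*(7)^3 = 1715
  -2*(7)^2 = -98
  7*(7)^1 = 49
  constant: 4
Sum: 4802 + 1715 - 98 + 49 + 4 = 6472


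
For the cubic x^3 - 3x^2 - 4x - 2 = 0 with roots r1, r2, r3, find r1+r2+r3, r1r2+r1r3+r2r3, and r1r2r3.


Monic cubic x^3+bx^2+cx+d=0: sum=-b, pairwise sum=c, product=-d.
b=-3, c=-4, d=-2
r1+r2+r3 = 3
r1r2+r1r3+r2r3 = -4
r1r2r3 = 2


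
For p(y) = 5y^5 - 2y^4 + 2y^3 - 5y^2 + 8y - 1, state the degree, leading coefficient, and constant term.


Highest power of y is 5, with coefficient 5. Constant term is -1.
Degree = 5, leading coefficient = 5, constant term = -1


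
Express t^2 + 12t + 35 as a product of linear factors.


Roots satisfy r1 + r2 = -b/a = -12 and r1*r2 = c/a = 35.
So r1 = -7, r2 = -5.
t^2 + 12t + 35 = (t - r1)(t - r2) = (t + 7)(t + 5)


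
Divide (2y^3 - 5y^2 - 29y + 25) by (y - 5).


(2y^3 - 5y^2 - 29y + 25) / (y - 5)
Step 1: 2y^2 * (y - 5) = 2y^3 - 10y^2; subtract.
Step 2: 5y * (y - 5) = 5y^2 - 25y; subtract.
Step 3: -4 * (y - 5) = -4y + 20; subtract.
Quotient: 2y^2 + 5y - 4, Remainder: 5


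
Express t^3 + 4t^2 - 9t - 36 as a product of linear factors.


Try integer roots (divisors of -36). t=-3: p(-3)=0.
Divide out (t + 3): quotient is t^2 + t - 12.
Factor the quadratic: (t - 3)(t + 4)
Result: (t + 3)(t - 3)(t + 4)


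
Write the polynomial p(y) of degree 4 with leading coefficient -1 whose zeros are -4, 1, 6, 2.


p(y) = -(y + 4)(y - 1)(y - 6)(y - 2)
Expand: -y^4 + 5y^3 + 16y^2 - 68y + 48


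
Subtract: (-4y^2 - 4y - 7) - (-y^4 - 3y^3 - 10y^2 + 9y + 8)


Distribute the minus sign:
  (-4y^2 - 4y - 7)
- (-y^4 - 3y^3 - 10y^2 + 9y + 8)
Negate second polynomial: y^4 + 3y^3 + 10y^2 - 9y - 8
Add: y^4 + 3y^3 + 6y^2 - 13y - 15


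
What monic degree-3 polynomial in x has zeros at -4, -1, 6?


p(x) = (x + 4)(x + 1)(x - 6)
Expand: x^3 - x^2 - 26x - 24


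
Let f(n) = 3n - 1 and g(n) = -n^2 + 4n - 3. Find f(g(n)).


Substitute g(n) into f:
f(g(n)) = 3*(-n^2 + 4n - 3) + (-1)
Expand and combine: -3n^2 + 12n - 10


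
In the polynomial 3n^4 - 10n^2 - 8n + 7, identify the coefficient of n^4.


Read off the coefficient of n^4: 3


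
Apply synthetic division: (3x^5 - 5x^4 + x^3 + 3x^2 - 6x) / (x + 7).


Synthetic division with c = -7. Coefficients: 3, -5, 1, 3, -6, 0
Bring down 3.
  3 * -7 = -21; -21 - 5 = -26
  -26 * -7 = 182; 182 + 1 = 183
  183 * -7 = -1281; -1281 + 3 = -1278
  -1278 * -7 = 8946; 8946 - 6 = 8940
  8940 * -7 = -62580; -62580 + 0 = -62580
Quotient: 3x^4 - 26x^3 + 183x^2 - 1278x + 8940, Remainder: -62580


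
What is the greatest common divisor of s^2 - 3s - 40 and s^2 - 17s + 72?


Factor each:
  s^2 - 3s - 40 = (s - 8)(s + 5)
  s^2 - 17s + 72 = (s - 8)(s - 9)
Common monic factor: s - 8


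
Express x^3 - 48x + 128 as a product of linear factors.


Try integer roots (divisors of 128). x=4: p(4)=0.
Divide out (x - 4): quotient is x^2 + 4x - 32.
Factor the quadratic: (x + 8)(x - 4)
Result: (x - 4)(x + 8)(x - 4)


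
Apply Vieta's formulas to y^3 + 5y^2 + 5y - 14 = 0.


Monic cubic y^3+by^2+cy+d=0: sum=-b, pairwise sum=c, product=-d.
b=5, c=5, d=-14
r1+r2+r3 = -5
r1r2+r1r3+r2r3 = 5
r1r2r3 = 14


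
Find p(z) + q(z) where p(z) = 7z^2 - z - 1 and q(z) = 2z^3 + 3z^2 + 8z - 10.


Align terms by degree and add:
  7z^2 - z - 1
+ 2z^3 + 3z^2 + 8z - 10
= 2z^3 + 10z^2 + 7z - 11


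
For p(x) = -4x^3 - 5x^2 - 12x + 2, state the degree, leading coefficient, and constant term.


Highest power of x is 3, with coefficient -4. Constant term is 2.
Degree = 3, leading coefficient = -4, constant term = 2


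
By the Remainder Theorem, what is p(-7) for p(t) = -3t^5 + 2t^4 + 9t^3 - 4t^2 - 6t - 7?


By the Remainder Theorem, the remainder equals p(-7):
  -3*(-7)^5 = 50421
  2*(-7)^4 = 4802
  9*(-7)^3 = -3087
  -4*(-7)^2 = -196
  -6*(-7)^1 = 42
  constant: -7
Sum: 50421 + 4802 - 3087 - 196 + 42 - 7 = 51975


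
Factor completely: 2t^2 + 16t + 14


Roots satisfy r1 + r2 = -b/a = -8 and r1*r2 = c/a = 7.
So r1 = -1, r2 = -7.
2t^2 + 16t + 14 = 2(t - r1)(t - r2) = 2(t + 1)(t + 7)


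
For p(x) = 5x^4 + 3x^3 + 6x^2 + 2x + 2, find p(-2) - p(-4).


p(-2) = 78
p(-4) = 1178
p(-2) - p(-4) = 78 - 1178 = -1100


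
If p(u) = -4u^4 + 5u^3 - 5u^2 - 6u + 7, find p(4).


Using direct substitution:
  -4 * (4)^4 = -1024
  5 * (4)^3 = 320
  -5 * (4)^2 = -80
  -6 * (4)^1 = -24
  constant: 7
Sum = -1024 + 320 - 80 - 24 + 7 = -801


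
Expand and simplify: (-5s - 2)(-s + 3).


Distribute each term of the first polynomial:
  (-5s)(-s + 3) = 5s^2 - 15s
  (-2)(-s + 3) = 2s - 6
Sum: 5s^2 - 13s - 6


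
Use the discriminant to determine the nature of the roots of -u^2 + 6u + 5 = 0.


D = b^2 - 4ac = (6)^2 - 4(-1)(5) = 36 + 20 = 56
Since D > 0: two distinct irrational roots


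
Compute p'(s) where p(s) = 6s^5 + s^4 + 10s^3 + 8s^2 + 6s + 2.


Apply the power rule term by term:
  d/ds(6s^5) = 30s^4
  d/ds(s^4) = 4s^3
  d/ds(10s^3) = 30s^2
  d/ds(8s^2) = 16s
  d/ds(6s) = 6
  d/ds(2) = 0
p'(s) = 30s^4 + 4s^3 + 30s^2 + 16s + 6


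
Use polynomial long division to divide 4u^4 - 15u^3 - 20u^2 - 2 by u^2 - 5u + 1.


(4u^4 - 15u^3 - 20u^2 - 2) / (u^2 - 5u + 1)
Step 1: 4u^2 * (u^2 - 5u + 1) = 4u^4 - 20u^3 + 4u^2; subtract.
Step 2: 5u * (u^2 - 5u + 1) = 5u^3 - 25u^2 + 5u; subtract.
Step 3: 1 * (u^2 - 5u + 1) = u^2 - 5u + 1; subtract.
Quotient: 4u^2 + 5u + 1, Remainder: -3


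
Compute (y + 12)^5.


Expand (y + 12)^5 by repeated multiplication:
  (y + 12)^2 = y^2 + 24y + 144
  (y + 12)^3 = y^3 + 36y^2 + 432y + 1728
  (y + 12)^4 = y^4 + 48y^3 + 864y^2 + 6912y + 20736
= y^5 + 60y^4 + 1440y^3 + 17280y^2 + 103680y + 248832


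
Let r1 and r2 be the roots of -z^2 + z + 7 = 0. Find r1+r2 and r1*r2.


For az^2+bz+c=0: sum = -b/a, product = c/a.
a=-1, b=1, c=7
Sum = -(1)/-1 = 1
Product = (7)/-1 = -7


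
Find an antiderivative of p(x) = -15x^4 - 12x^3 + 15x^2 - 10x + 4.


Reverse power rule on each term:
  ∫ -15x^4 dx = -3x^5
  ∫ -12x^3 dx = -3x^4
  ∫ 15x^2 dx = 5x^3
  ∫ -10x dx = -5x^2
  ∫ 4 dx = 4x
F(x) = -3x^5 - 3x^4 + 5x^3 - 5x^2 + 4x + C


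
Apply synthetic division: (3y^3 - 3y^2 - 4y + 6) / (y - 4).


Synthetic division with c = 4. Coefficients: 3, -3, -4, 6
Bring down 3.
  3 * 4 = 12; 12 - 3 = 9
  9 * 4 = 36; 36 - 4 = 32
  32 * 4 = 128; 128 + 6 = 134
Quotient: 3y^2 + 9y + 32, Remainder: 134


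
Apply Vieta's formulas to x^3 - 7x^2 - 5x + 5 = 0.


Monic cubic x^3+bx^2+cx+d=0: sum=-b, pairwise sum=c, product=-d.
b=-7, c=-5, d=5
r1+r2+r3 = 7
r1r2+r1r3+r2r3 = -5
r1r2r3 = -5


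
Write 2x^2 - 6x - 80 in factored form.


Roots satisfy r1 + r2 = -b/a = 3 and r1*r2 = c/a = -40.
So r1 = 8, r2 = -5.
2x^2 - 6x - 80 = 2(x - r1)(x - r2) = 2(x - 8)(x + 5)


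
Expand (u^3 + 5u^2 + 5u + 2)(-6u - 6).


Distribute each term of the first polynomial:
  (u^3)(-6u - 6) = -6u^4 - 6u^3
  (5u^2)(-6u - 6) = -30u^3 - 30u^2
  (5u)(-6u - 6) = -30u^2 - 30u
  (2)(-6u - 6) = -12u - 12
Sum: -6u^4 - 36u^3 - 60u^2 - 42u - 12


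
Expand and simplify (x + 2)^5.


Expand (x + 2)^5 by repeated multiplication:
  (x + 2)^2 = x^2 + 4x + 4
  (x + 2)^3 = x^3 + 6x^2 + 12x + 8
  (x + 2)^4 = x^4 + 8x^3 + 24x^2 + 32x + 16
= x^5 + 10x^4 + 40x^3 + 80x^2 + 80x + 32


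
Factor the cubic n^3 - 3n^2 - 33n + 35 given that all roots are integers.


Try integer roots (divisors of 35). n=1: p(1)=0.
Divide out (n - 1): quotient is n^2 - 2n - 35.
Factor the quadratic: (n + 5)(n - 7)
Result: (n - 1)(n + 5)(n - 7)


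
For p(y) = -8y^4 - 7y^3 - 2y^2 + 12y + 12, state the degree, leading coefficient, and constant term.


Highest power of y is 4, with coefficient -8. Constant term is 12.
Degree = 4, leading coefficient = -8, constant term = 12


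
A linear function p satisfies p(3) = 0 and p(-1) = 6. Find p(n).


p(n) = mn + b. Using p(3)=0, p(-1)=6:
m = (0 - 6)/(3 + 1) = -6/4 = -3/2
b = 0 - m*(3) = 0 + 9/2 = 9/2
p(n) = -(3/2)n + (9/2)


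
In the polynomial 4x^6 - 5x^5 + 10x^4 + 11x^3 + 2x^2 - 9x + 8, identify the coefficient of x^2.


Read off the coefficient of x^2: 2


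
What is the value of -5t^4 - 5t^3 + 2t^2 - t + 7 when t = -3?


Using direct substitution:
  -5 * (-3)^4 = -405
  -5 * (-3)^3 = 135
  2 * (-3)^2 = 18
  -1 * (-3)^1 = 3
  constant: 7
Sum = -405 + 135 + 18 + 3 + 7 = -242


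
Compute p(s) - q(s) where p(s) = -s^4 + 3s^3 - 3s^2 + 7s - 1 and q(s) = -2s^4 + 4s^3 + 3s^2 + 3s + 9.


Distribute the minus sign:
  (-s^4 + 3s^3 - 3s^2 + 7s - 1)
- (-2s^4 + 4s^3 + 3s^2 + 3s + 9)
Negate second polynomial: 2s^4 - 4s^3 - 3s^2 - 3s - 9
Add: s^4 - s^3 - 6s^2 + 4s - 10


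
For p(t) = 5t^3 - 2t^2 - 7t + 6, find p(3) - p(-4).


p(3) = 102
p(-4) = -318
p(3) - p(-4) = 102 + 318 = 420
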